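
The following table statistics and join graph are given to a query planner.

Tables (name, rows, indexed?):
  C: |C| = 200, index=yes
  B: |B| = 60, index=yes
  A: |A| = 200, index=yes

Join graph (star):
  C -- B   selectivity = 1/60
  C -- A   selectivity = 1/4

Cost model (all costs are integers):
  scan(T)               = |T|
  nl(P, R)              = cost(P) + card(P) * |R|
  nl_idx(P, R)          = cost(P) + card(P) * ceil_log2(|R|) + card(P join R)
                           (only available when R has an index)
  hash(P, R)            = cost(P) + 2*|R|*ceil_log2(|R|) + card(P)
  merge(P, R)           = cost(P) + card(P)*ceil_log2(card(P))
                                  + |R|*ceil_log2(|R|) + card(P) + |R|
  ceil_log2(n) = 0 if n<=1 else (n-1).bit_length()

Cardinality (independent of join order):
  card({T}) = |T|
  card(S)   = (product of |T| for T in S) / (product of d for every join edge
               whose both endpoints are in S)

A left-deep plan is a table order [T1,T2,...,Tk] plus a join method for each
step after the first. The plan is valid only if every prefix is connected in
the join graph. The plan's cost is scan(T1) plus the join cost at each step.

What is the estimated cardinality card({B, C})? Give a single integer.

Tables in S: B(60), C(200)
Edges inside S: C-B(d=60)
numerator = 60 * 200 = 12000
denominator = 60 = 60
card(S) = 12000 / 60 = 200

200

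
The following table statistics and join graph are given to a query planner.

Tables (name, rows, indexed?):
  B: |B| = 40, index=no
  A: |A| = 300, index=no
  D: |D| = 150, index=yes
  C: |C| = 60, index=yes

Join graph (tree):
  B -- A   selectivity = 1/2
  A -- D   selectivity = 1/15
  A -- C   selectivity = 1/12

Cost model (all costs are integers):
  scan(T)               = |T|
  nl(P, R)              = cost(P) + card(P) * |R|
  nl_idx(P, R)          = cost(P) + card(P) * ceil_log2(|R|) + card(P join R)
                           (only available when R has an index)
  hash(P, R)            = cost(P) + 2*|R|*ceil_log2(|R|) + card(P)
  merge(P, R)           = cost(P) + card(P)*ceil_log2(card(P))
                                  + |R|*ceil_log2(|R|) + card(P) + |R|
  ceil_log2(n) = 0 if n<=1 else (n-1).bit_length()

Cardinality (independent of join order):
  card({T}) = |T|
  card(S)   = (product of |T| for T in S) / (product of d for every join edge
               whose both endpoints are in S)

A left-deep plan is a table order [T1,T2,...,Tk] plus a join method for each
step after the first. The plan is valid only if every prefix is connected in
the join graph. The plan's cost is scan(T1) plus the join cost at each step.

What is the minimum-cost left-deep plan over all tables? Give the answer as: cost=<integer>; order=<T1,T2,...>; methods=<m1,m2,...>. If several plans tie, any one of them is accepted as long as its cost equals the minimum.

cost=20700; order=A,C,D,B; methods=hash,hash,hash

Selinger DP (subsets sized 1..n):
  {B}: scan cost=40, card=40
  {A}: scan cost=300, card=300
  {D}: scan cost=150, card=150
  {C}: scan cost=60, card=60
  {AB}: card=6000; try (B,hash)→1080, (A,merge)→3320, (B,merge)→3580, (A,hash)→5480, (A,nl)→12040, (B,nl)→12300; best=1080 via (B,hash)
  {AD}: card=3000; try (D,hash)→3000, (A,merge)→4500, (D,merge)→4650, (D,nl_idx)→5700, (A,hash)→5700, (A,nl)→45150 …(+1); best=3000 via (D,hash)
  {AC}: card=1500; try (C,hash)→1320, (A,merge)→3480, (C,nl_idx)→3600, (C,merge)→3720, (A,hash)→5520, (A,nl)→18060 …(+1); best=1320 via (C,hash)
  {ABD}: card=60000; try (B,hash)→6480, (D,hash)→9480, (B,merge)→42280, (D,merge)→86430, (D,nl_idx)→109080, (B,nl)→123000 …(+1); best=6480 via (B,hash)
  {ABC}: card=30000; try (B,hash)→3300, (C,hash)→7800, (B,merge)→19600, (B,nl)→61320, (C,nl_idx)→67080, (C,merge)→85500 …(+1); best=3300 via (B,hash)
  {ACD}: card=15000; try (D,hash)→5220, (C,hash)→6720, (D,merge)→20670, (D,nl_idx)→28320, (C,nl_idx)→36000, (C,merge)→42420 …(+2); best=5220 via (D,hash)
  {ABCD}: card=300000; try (B,hash)→20700, (D,hash)→35700, (C,hash)→67200, (B,merge)→230500, (D,merge)→484650, (D,nl_idx)→543300 …(+5); best=20700 via (B,hash)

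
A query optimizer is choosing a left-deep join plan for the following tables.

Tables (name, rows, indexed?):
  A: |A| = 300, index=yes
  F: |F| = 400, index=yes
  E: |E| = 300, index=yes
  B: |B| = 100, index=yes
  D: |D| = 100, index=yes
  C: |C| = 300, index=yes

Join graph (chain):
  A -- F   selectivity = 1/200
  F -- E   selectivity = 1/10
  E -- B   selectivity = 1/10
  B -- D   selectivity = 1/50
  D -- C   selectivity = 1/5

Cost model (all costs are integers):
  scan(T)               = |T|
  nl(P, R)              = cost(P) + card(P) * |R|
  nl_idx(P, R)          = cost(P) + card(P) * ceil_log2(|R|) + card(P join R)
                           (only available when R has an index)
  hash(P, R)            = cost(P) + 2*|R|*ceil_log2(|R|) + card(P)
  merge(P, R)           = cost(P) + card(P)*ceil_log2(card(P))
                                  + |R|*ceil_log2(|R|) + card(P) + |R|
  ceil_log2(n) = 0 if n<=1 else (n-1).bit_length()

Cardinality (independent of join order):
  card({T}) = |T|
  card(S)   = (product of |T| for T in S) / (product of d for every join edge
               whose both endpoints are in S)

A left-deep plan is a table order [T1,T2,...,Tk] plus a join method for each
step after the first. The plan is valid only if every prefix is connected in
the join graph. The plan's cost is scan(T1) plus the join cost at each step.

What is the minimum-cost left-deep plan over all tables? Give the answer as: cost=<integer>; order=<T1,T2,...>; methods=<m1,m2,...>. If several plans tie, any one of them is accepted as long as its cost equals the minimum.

cost=575800; order=A,F,E,B,D,C; methods=nl_idx,hash,hash,hash,hash

Selinger DP (subsets sized 1..n):
  {A}: scan cost=300, card=300
  {F}: scan cost=400, card=400
  {E}: scan cost=300, card=300
  {B}: scan cost=100, card=100
  {D}: scan cost=100, card=100
  {C}: scan cost=300, card=300
  {AF}: card=600; try (F,nl_idx)→3600, (A,nl_idx)→4600, (A,hash)→6200, (F,merge)→7300, (A,merge)→7400, (F,hash)→7800 …(+2); best=3600 via (F,nl_idx)
  {EF}: card=12000; try (E,hash)→6200, (F,merge)→7300, (E,merge)→7400, (F,hash)→7800, (F,nl_idx)→15000, (E,nl_idx)→16000 …(+2); best=6200 via (E,hash)
  {BE}: card=3000; try (B,hash)→2000, (E,merge)→3900, (E,nl_idx)→4000, (B,merge)→4100, (B,nl_idx)→5400, (E,hash)→5600 …(+2); best=2000 via (B,hash)
  {BD}: card=200; try (D,nl_idx)→1000, (B,nl_idx)→1000, (D,hash)→1600, (B,hash)→1600, (D,merge)→1700, (B,merge)→1700 …(+2); best=1000 via (D,nl_idx)
  {CD}: card=6000; try (D,hash)→2000, (C,merge)→3900, (D,merge)→4100, (C,hash)→5600, (C,nl_idx)→7000, (D,nl_idx)→8400 …(+2); best=2000 via (D,hash)
  {AEF}: card=18000; try (E,hash)→9600, (E,merge)→13200, (A,hash)→23600, (E,nl_idx)→27000, (A,nl_idx)→132200, (E,nl)→183600 …(+2); best=9600 via (E,hash)
  {BEF}: card=120000; try (F,hash)→12200, (B,hash)→19600, (F,merge)→45000, (F,nl_idx)→149000, (B,merge)→187000, (B,nl_idx)→210200 …(+2); best=12200 via (F,hash)
  {BDE}: card=6000; try (E,merge)→5800, (D,hash)→6400, (E,hash)→6600, (E,nl_idx)→8800, (D,nl_idx)→29000, (D,merge)→41800 …(+2); best=5800 via (E,merge)
  {BCD}: card=12000; try (C,merge)→5800, (C,hash)→6600, (B,hash)→9400, (C,nl_idx)→14800, (B,nl_idx)→56000, (C,nl)→61000 …(+2); best=5800 via (C,merge)
  {ABEF}: card=180000; try (B,hash)→29000, (A,hash)→137600, (B,merge)→298400, (B,nl_idx)→315600, (A,nl_idx)→1272200, (B,nl)→1809600 …(+2); best=29000 via (B,hash)
  {BDEF}: card=240000; try (F,hash)→19000, (F,merge)→93800, (D,hash)→133600, (F,nl_idx)→299800, (D,nl_idx)→1092200, (D,merge)→2173000 …(+2); best=19000 via (F,hash)
  {BCDE}: card=360000; try (C,hash)→17200, (E,hash)→23200, (C,merge)→92800, (E,merge)→188800, (C,nl_idx)→419800, (E,nl_idx)→473800 …(+2); best=17200 via (C,hash)
  {ABDEF}: card=360000; try (D,hash)→210400, (A,hash)→264400, (D,nl_idx)→1649000, (A,nl_idx)→2539000, (D,merge)→3449800, (A,merge)→4582000 …(+2); best=210400 via (D,hash)
  {BCDEF}: card=14400000; try (C,hash)→264400, (F,hash)→384400, (C,merge)→4582000, (F,merge)→7221200, (C,nl_idx)→16579000, (F,nl_idx)→17657200 …(+2); best=264400 via (C,hash)
  {ABCDEF}: card=21600000; try (C,hash)→575800, (C,merge)→7413400, (A,hash)→14669800, (C,nl_idx)→25050400, (C,nl)→108210400, (A,nl_idx)→151464400 …(+2); best=575800 via (C,hash)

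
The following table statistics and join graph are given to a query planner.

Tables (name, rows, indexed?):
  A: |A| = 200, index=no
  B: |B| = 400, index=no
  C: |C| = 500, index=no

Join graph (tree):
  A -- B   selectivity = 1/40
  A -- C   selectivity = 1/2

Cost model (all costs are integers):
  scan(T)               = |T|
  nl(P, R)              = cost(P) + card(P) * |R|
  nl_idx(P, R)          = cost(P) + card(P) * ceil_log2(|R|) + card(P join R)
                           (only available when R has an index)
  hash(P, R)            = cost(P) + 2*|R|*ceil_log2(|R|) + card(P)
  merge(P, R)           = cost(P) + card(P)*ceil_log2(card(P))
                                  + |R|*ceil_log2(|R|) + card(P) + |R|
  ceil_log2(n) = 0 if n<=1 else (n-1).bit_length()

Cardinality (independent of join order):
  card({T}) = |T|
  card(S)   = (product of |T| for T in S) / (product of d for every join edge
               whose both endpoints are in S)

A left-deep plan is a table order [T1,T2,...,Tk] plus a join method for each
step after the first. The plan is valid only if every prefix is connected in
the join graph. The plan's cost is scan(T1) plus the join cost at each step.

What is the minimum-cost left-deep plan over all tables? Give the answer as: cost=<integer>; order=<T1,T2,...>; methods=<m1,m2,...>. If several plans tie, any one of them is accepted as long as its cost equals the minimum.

Selinger DP (subsets sized 1..n):
  {A}: scan cost=200, card=200
  {B}: scan cost=400, card=400
  {C}: scan cost=500, card=500
  {AB}: card=2000; try (A,hash)→4000, (B,merge)→6000, (A,merge)→6200, (B,hash)→7600, (B,nl)→80200, (A,nl)→80400; best=4000 via (A,hash)
  {AC}: card=50000; try (A,hash)→4200, (C,merge)→7000, (A,merge)→7300, (C,hash)→9400, (C,nl)→100200, (A,nl)→100500; best=4200 via (A,hash)
  {ABC}: card=500000; try (C,hash)→15000, (C,merge)→33000, (B,hash)→61400, (B,merge)→858200, (C,nl)→1004000, (B,nl)→20004200; best=15000 via (C,hash)

cost=15000; order=B,A,C; methods=hash,hash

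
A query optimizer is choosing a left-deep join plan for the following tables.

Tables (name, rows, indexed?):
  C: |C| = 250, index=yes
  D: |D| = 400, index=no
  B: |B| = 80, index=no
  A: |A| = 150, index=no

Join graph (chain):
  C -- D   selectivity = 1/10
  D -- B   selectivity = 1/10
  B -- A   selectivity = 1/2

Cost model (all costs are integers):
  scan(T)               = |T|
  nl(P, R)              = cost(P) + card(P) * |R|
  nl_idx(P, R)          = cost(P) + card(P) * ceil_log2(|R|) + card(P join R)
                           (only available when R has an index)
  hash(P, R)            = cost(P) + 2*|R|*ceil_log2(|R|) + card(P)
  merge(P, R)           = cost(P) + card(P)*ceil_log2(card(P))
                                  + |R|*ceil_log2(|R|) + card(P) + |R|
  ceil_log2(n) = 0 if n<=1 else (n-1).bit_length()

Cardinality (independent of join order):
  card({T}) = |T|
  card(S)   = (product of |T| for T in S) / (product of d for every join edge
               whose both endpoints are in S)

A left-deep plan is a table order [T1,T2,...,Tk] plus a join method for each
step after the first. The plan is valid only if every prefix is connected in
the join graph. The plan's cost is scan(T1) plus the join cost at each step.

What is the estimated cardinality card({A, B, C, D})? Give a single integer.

6000000

Tables in S: A(150), B(80), C(250), D(400)
Edges inside S: C-D(d=10), D-B(d=10), B-A(d=2)
numerator = 150 * 80 * 250 * 400 = 1200000000
denominator = 10 * 10 * 2 = 200
card(S) = 1200000000 / 200 = 6000000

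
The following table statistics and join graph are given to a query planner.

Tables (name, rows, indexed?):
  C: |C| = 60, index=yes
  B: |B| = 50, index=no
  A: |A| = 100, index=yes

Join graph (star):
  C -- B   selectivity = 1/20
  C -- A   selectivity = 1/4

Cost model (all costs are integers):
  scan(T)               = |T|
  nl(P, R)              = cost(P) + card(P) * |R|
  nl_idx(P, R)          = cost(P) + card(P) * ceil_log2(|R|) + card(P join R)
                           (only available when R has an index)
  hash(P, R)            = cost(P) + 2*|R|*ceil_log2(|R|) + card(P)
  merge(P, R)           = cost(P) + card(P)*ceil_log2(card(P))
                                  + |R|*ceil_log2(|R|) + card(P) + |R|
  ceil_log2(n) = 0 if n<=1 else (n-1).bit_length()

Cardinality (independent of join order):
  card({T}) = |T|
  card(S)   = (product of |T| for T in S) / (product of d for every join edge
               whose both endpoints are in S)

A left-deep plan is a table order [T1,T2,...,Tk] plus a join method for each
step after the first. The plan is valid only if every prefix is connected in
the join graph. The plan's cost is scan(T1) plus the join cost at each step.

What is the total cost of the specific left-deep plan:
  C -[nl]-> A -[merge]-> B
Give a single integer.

24410

step 1: scan C: cost=60, card=60
step 2: join A via nl
    card(P join A) = 60*100/(4) = 1500
    cost = 60 + 60*100 = 6060
step 3: join B via merge
    card(P join B) = 1500*50/(20) = 3750
    cost = 6060 + 1500*11 + 50*6 + 1500 + 50 = 24410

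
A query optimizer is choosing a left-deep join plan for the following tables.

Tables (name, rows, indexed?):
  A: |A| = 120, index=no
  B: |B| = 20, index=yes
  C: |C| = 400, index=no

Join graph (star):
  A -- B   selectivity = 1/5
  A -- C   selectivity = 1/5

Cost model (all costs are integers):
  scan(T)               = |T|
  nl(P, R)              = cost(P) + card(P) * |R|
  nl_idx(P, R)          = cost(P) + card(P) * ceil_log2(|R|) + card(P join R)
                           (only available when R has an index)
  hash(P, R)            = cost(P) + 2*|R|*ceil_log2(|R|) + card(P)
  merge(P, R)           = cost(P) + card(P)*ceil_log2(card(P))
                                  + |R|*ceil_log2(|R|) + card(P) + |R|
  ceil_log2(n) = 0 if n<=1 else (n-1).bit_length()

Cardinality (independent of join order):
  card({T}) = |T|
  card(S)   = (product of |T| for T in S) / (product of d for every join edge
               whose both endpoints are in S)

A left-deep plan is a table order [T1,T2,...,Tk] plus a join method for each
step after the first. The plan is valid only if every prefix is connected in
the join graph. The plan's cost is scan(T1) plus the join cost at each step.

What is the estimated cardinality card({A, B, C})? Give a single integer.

38400

Tables in S: A(120), B(20), C(400)
Edges inside S: A-B(d=5), A-C(d=5)
numerator = 120 * 20 * 400 = 960000
denominator = 5 * 5 = 25
card(S) = 960000 / 25 = 38400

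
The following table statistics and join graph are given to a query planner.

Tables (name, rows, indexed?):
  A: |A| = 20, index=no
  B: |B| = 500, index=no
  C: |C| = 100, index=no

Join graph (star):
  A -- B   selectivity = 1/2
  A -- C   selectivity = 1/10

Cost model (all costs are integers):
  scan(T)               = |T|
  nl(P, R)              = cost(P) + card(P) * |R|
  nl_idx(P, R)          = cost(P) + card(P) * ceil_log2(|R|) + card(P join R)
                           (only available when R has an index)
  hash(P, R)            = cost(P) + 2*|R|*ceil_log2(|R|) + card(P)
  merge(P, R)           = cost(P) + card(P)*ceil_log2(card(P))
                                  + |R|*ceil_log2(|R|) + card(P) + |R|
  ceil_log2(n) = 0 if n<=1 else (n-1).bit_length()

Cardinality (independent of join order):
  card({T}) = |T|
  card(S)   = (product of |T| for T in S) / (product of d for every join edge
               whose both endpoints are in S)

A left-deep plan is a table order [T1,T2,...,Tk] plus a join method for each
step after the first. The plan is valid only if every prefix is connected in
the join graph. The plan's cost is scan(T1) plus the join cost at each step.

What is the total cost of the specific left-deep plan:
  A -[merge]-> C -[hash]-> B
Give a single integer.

step 1: scan A: cost=20, card=20
step 2: join C via merge
    card(P join C) = 20*100/(10) = 200
    cost = 20 + 20*5 + 100*7 + 20 + 100 = 940
step 3: join B via hash
    card(P join B) = 200*500/(2) = 50000
    cost = 940 + 2*500*9 + 200 = 10140

10140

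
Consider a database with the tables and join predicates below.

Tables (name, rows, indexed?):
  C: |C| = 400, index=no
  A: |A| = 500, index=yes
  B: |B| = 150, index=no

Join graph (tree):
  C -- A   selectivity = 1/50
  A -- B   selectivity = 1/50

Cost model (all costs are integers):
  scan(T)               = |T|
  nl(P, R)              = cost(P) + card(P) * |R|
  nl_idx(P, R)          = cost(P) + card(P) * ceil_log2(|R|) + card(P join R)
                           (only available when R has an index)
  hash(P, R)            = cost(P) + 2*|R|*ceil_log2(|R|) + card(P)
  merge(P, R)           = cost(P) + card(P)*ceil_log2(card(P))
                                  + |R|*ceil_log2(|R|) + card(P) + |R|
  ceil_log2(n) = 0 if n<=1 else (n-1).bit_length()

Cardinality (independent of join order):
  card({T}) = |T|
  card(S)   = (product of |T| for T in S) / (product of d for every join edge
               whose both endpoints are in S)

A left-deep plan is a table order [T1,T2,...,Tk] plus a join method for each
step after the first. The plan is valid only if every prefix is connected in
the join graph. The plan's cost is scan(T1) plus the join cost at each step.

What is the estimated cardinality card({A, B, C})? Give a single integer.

12000

Tables in S: A(500), B(150), C(400)
Edges inside S: C-A(d=50), A-B(d=50)
numerator = 500 * 150 * 400 = 30000000
denominator = 50 * 50 = 2500
card(S) = 30000000 / 2500 = 12000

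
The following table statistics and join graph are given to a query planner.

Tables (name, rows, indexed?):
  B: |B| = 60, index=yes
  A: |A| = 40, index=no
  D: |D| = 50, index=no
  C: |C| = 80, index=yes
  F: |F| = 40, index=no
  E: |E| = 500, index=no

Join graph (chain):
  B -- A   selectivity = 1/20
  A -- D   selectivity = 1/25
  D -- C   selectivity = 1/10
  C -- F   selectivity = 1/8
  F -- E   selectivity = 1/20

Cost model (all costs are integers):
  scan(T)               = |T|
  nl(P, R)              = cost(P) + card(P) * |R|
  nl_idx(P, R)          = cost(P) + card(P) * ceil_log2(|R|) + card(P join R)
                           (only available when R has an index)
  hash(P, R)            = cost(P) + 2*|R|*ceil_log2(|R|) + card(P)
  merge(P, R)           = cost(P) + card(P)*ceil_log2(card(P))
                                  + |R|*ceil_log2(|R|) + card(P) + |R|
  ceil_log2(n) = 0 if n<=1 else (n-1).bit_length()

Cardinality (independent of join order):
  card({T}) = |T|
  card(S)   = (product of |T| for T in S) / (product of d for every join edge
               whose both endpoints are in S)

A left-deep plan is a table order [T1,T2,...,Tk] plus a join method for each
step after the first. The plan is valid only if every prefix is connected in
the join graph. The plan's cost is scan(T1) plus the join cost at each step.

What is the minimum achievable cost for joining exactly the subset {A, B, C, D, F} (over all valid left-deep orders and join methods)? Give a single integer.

4880

Selinger DP over subsets of {A,B,C,D,F}:
  {B}: scan cost=60, card=60
  {A}: scan cost=40, card=40
  {D}: scan cost=50, card=50
  {C}: scan cost=80, card=80
  {F}: scan cost=40, card=40
  {AB}: card=120; try (B,nl_idx)→400, (A,hash)→600, (B,merge)→740, (A,merge)→760, (B,hash)→800, (B,nl)→2440 …(+1); best=400 via (B,nl_idx)
  {AD}: card=80; try (A,hash)→580, (D,merge)→670, (D,hash)→680, (A,merge)→680, (D,nl)→2040, (A,nl)→2050; best=580 via (A,hash)
  {CD}: card=400; try (D,hash)→760, (C,nl_idx)→800, (C,merge)→1040, (D,merge)→1070, (C,hash)→1220, (C,nl)→4050 …(+1); best=760 via (D,hash)
  {CF}: card=400; try (F,hash)→640, (C,nl_idx)→720, (C,merge)→960, (F,merge)→1000, (C,hash)→1200, (C,nl)→3240 …(+1); best=640 via (F,hash)
  {ABD}: card=240; try (D,hash)→1120, (B,nl_idx)→1300, (B,hash)→1380, (B,merge)→1640, (D,merge)→1710, (B,nl)→5380 …(+1); best=1120 via (D,hash)
  {ACD}: card=640; try (A,hash)→1640, (C,hash)→1780, (C,nl_idx)→1780, (C,merge)→1860, (A,merge)→5040, (C,nl)→6980 …(+1); best=1640 via (A,hash)
  {CDF}: card=2000; try (F,hash)→1640, (D,hash)→1640, (D,merge)→4990, (F,merge)→5040, (F,nl)→16760, (D,nl)→20640; best=1640 via (F,hash)
  {ABCD}: card=1920; try (C,hash)→2480, (B,hash)→3000, (C,merge)→3920, (C,nl_idx)→4720, (B,nl_idx)→7400, (B,merge)→9100 …(+2); best=2480 via (C,hash)
  {ACDF}: card=3200; try (F,hash)→2760, (A,hash)→4120, (F,merge)→8960, (A,merge)→25920, (F,nl)→27240, (A,nl)→81640; best=2760 via (F,hash)
  {ABCDF}: card=9600; try (F,hash)→4880, (B,hash)→6680, (F,merge)→25800, (B,nl_idx)→31560, (B,merge)→44780, (F,nl)→79280 …(+1); best=4880 via (F,hash)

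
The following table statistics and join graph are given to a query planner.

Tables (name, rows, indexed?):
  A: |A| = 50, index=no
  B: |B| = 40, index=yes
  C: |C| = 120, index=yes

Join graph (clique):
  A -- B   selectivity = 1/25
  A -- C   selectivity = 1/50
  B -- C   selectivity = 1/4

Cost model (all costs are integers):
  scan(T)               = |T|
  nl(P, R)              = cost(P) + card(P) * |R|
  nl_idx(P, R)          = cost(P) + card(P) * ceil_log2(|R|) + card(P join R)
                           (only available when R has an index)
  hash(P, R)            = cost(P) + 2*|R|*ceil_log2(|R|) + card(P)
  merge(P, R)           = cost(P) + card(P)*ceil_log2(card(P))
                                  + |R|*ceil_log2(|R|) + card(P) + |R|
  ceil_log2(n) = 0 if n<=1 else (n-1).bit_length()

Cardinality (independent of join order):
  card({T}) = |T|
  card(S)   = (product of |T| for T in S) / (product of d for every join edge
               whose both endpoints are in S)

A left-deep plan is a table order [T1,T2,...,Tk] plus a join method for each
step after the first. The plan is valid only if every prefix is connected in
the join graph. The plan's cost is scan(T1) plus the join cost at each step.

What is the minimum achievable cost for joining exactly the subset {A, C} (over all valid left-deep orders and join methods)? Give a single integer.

Selinger DP over subsets of {A,C}:
  {A}: scan cost=50, card=50
  {C}: scan cost=120, card=120
  {AC}: card=120; try (C,nl_idx)→520, (A,hash)→840, (C,merge)→1360, (A,merge)→1430, (C,hash)→1780, (C,nl)→6050 …(+1); best=520 via (C,nl_idx)

520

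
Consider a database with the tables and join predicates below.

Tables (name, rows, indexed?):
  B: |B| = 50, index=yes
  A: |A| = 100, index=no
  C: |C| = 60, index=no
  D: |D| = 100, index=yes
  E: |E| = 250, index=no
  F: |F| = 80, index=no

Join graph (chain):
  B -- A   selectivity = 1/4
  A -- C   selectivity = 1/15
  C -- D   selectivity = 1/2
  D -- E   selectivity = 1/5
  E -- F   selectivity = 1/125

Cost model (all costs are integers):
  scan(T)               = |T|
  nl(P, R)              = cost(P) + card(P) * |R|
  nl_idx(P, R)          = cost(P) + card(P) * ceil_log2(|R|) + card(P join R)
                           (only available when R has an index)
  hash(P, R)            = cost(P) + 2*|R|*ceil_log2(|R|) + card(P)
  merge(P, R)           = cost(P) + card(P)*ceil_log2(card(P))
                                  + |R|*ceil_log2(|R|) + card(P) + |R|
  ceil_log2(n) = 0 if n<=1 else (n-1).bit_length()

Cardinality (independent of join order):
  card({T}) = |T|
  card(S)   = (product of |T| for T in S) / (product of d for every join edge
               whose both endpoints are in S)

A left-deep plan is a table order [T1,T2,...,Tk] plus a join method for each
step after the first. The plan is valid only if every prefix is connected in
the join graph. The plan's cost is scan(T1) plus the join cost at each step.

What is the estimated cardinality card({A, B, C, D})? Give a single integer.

250000

Tables in S: A(100), B(50), C(60), D(100)
Edges inside S: B-A(d=4), A-C(d=15), C-D(d=2)
numerator = 100 * 50 * 60 * 100 = 30000000
denominator = 4 * 15 * 2 = 120
card(S) = 30000000 / 120 = 250000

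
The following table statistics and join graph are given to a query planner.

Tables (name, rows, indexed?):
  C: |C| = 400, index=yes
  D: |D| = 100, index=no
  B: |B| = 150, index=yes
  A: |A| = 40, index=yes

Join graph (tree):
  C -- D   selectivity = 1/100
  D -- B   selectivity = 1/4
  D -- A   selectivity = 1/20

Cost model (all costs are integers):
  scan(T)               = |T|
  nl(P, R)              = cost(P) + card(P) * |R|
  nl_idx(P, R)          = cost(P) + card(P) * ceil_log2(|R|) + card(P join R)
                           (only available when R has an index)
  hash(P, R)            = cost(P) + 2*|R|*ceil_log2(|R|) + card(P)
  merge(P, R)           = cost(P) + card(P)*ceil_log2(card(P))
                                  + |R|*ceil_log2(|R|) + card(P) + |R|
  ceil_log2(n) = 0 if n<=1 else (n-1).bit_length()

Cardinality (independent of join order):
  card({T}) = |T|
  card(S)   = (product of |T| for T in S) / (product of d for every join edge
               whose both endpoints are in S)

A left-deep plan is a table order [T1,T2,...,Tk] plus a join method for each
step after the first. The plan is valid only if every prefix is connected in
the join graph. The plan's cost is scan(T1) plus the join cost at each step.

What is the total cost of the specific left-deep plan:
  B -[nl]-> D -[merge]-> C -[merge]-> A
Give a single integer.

step 1: scan B: cost=150, card=150
step 2: join D via nl
    card(P join D) = 150*100/(4) = 3750
    cost = 150 + 150*100 = 15150
step 3: join C via merge
    card(P join C) = 3750*400/(100) = 15000
    cost = 15150 + 3750*12 + 400*9 + 3750 + 400 = 67900
step 4: join A via merge
    card(P join A) = 15000*40/(20) = 30000
    cost = 67900 + 15000*14 + 40*6 + 15000 + 40 = 293180

293180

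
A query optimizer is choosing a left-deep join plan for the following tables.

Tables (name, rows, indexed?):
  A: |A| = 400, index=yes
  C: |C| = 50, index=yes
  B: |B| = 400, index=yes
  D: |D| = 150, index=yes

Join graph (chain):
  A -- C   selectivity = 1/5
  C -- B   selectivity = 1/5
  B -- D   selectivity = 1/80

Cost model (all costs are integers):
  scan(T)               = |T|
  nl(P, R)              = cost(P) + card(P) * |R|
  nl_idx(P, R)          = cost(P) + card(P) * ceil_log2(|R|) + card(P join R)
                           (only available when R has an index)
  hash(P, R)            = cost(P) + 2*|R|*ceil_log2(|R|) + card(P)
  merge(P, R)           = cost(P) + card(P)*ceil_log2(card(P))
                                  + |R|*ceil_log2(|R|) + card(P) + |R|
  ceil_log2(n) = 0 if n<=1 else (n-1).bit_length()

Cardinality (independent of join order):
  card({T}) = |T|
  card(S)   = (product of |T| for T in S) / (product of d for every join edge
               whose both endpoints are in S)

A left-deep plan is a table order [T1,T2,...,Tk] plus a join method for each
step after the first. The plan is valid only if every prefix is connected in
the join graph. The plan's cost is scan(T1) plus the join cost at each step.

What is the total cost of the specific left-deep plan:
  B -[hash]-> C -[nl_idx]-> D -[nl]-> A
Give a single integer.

step 1: scan B: cost=400, card=400
step 2: join C via hash
    card(P join C) = 400*50/(5) = 4000
    cost = 400 + 2*50*6 + 400 = 1400
step 3: join D via nl_idx
    card(P join D) = 4000*150/(80) = 7500
    cost = 1400 + 4000*8 + 7500 = 40900
step 4: join A via nl
    card(P join A) = 7500*400/(5) = 600000
    cost = 40900 + 7500*400 = 3040900

3040900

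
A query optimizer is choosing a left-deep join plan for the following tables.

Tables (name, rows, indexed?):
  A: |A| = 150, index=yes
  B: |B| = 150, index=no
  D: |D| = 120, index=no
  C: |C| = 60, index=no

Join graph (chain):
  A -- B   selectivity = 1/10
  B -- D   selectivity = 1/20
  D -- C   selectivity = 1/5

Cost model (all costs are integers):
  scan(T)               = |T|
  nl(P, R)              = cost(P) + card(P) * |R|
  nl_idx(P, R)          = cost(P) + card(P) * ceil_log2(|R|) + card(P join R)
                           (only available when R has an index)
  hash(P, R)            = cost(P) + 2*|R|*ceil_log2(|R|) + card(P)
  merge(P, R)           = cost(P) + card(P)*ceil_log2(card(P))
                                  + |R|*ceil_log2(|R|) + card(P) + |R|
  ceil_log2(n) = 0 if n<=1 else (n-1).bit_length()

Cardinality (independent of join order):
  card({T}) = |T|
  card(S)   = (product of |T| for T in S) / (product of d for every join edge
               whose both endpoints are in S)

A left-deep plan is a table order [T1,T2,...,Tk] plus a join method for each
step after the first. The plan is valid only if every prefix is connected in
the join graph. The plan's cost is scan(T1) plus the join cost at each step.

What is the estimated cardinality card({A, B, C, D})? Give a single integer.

162000

Tables in S: A(150), B(150), C(60), D(120)
Edges inside S: A-B(d=10), B-D(d=20), D-C(d=5)
numerator = 150 * 150 * 60 * 120 = 162000000
denominator = 10 * 20 * 5 = 1000
card(S) = 162000000 / 1000 = 162000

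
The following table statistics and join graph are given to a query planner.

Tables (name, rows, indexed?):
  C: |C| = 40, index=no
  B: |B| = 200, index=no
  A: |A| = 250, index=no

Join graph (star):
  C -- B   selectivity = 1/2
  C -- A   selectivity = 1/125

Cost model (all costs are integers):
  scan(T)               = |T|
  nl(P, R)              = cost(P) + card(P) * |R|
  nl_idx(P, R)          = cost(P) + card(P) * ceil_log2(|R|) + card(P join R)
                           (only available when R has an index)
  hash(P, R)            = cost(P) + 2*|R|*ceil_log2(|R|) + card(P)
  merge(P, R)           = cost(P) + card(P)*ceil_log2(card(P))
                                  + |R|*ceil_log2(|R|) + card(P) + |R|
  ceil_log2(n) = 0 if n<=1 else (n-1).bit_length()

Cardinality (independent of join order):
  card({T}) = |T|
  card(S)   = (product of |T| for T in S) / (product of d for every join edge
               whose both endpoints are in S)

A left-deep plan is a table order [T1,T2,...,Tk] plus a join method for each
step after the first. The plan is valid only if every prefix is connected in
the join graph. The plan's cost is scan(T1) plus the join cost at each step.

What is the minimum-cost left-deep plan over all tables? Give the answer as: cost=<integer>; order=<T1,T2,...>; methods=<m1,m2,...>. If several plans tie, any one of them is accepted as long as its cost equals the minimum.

cost=3420; order=A,C,B; methods=hash,merge

Selinger DP (subsets sized 1..n):
  {C}: scan cost=40, card=40
  {B}: scan cost=200, card=200
  {A}: scan cost=250, card=250
  {BC}: card=4000; try (C,hash)→880, (B,merge)→2120, (C,merge)→2280, (B,hash)→3280, (B,nl)→8040, (C,nl)→8200; best=880 via (C,hash)
  {AC}: card=80; try (C,hash)→980, (A,merge)→2570, (C,merge)→2780, (A,hash)→4080, (A,nl)→10040, (C,nl)→10250; best=980 via (C,hash)
  {ABC}: card=8000; try (B,merge)→3420, (B,hash)→4260, (A,hash)→8880, (B,nl)→16980, (A,merge)→55130, (A,nl)→1000880; best=3420 via (B,merge)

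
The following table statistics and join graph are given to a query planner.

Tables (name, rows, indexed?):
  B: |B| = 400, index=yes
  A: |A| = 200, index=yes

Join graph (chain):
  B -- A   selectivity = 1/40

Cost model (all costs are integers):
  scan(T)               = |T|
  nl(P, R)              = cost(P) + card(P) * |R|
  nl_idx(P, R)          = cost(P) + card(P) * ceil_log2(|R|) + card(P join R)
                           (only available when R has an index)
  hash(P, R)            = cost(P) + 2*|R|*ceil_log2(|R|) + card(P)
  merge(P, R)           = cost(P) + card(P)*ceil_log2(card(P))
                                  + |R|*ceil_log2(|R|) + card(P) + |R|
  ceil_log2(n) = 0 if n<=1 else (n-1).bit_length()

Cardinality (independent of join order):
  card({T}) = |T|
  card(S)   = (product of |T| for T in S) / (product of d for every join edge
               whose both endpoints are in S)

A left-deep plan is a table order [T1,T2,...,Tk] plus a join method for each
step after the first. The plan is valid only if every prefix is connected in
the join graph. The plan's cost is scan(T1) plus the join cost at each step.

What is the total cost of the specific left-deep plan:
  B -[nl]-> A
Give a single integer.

step 1: scan B: cost=400, card=400
step 2: join A via nl
    card(P join A) = 400*200/(40) = 2000
    cost = 400 + 400*200 = 80400

80400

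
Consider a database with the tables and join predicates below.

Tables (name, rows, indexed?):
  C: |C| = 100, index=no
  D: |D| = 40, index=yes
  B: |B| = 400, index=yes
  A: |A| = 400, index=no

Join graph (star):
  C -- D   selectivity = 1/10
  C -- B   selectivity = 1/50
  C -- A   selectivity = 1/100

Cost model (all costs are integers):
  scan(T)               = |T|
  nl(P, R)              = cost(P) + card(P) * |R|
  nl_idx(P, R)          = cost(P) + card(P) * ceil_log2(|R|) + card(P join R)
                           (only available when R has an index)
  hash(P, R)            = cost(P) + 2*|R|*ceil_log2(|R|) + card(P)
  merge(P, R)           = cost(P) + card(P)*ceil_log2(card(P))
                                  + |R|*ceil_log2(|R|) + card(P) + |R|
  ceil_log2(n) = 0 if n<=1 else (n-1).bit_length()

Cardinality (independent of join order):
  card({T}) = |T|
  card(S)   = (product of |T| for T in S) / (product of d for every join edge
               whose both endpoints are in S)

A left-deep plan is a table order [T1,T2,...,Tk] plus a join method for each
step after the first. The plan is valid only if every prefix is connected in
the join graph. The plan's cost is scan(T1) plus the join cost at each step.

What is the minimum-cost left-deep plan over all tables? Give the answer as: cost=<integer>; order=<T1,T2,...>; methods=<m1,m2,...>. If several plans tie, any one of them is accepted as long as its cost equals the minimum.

cost=11880; order=A,C,D,B; methods=hash,hash,hash

Selinger DP (subsets sized 1..n):
  {C}: scan cost=100, card=100
  {D}: scan cost=40, card=40
  {B}: scan cost=400, card=400
  {A}: scan cost=400, card=400
  {CD}: card=400; try (D,hash)→680, (D,nl_idx)→1100, (C,merge)→1120, (D,merge)→1180, (C,hash)→1480, (C,nl)→4040 …(+1); best=680 via (D,hash)
  {BC}: card=800; try (B,nl_idx)→1800, (C,hash)→2200, (B,merge)→4900, (C,merge)→5200, (B,hash)→7400, (B,nl)→40100 …(+1); best=1800 via (B,nl_idx)
  {AC}: card=400; try (C,hash)→2200, (A,merge)→4900, (C,merge)→5200, (A,hash)→7400, (A,nl)→40100, (C,nl)→40400; best=2200 via (C,hash)
  {BCD}: card=3200; try (D,hash)→3080, (B,nl_idx)→7480, (B,hash)→8280, (B,merge)→8680, (D,nl_idx)→9800, (D,merge)→10880 …(+2); best=3080 via (D,hash)
  {ACD}: card=1600; try (D,hash)→3080, (D,nl_idx)→6200, (D,merge)→6480, (A,hash)→8280, (A,merge)→8680, (D,nl)→18200 …(+1); best=3080 via (D,hash)
  {ABC}: card=3200; try (B,nl_idx)→9000, (B,hash)→9800, (A,hash)→9800, (B,merge)→10200, (A,merge)→14600, (B,nl)→162200 …(+1); best=9000 via (B,nl_idx)
  {ABCD}: card=12800; try (B,hash)→11880, (D,hash)→12680, (A,hash)→13480, (B,merge)→26280, (B,nl_idx)→30280, (D,nl_idx)→41000 …(+5); best=11880 via (B,hash)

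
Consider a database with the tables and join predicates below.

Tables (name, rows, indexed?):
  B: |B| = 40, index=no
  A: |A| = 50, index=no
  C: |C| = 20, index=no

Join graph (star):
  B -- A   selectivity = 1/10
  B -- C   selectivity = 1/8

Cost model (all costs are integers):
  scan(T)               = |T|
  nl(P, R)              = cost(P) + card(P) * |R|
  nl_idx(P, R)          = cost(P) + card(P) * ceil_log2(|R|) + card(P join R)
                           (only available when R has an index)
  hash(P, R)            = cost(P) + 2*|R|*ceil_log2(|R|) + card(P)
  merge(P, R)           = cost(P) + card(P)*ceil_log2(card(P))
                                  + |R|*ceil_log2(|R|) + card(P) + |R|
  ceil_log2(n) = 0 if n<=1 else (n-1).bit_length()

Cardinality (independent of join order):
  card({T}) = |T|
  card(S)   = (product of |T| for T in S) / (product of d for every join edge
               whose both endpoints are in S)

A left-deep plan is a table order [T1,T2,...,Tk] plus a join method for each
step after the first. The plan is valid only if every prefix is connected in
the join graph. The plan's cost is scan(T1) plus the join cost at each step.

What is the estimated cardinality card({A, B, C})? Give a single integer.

Tables in S: A(50), B(40), C(20)
Edges inside S: B-A(d=10), B-C(d=8)
numerator = 50 * 40 * 20 = 40000
denominator = 10 * 8 = 80
card(S) = 40000 / 80 = 500

500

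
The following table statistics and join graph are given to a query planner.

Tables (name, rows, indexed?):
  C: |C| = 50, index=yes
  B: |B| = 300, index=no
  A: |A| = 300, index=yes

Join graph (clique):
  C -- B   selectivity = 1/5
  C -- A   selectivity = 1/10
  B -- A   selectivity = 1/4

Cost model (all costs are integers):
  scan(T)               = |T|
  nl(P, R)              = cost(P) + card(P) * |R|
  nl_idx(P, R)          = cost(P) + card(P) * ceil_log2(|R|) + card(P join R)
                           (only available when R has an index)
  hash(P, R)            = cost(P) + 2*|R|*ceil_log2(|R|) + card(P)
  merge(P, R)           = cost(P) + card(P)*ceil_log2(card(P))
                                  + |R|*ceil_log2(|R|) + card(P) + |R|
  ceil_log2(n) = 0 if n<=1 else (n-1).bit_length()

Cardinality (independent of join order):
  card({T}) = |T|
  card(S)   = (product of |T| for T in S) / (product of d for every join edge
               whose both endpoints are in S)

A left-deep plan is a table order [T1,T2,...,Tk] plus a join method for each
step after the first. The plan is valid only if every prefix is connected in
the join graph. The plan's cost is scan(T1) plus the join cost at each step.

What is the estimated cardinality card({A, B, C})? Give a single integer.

22500

Tables in S: A(300), B(300), C(50)
Edges inside S: C-B(d=5), C-A(d=10), B-A(d=4)
numerator = 300 * 300 * 50 = 4500000
denominator = 5 * 10 * 4 = 200
card(S) = 4500000 / 200 = 22500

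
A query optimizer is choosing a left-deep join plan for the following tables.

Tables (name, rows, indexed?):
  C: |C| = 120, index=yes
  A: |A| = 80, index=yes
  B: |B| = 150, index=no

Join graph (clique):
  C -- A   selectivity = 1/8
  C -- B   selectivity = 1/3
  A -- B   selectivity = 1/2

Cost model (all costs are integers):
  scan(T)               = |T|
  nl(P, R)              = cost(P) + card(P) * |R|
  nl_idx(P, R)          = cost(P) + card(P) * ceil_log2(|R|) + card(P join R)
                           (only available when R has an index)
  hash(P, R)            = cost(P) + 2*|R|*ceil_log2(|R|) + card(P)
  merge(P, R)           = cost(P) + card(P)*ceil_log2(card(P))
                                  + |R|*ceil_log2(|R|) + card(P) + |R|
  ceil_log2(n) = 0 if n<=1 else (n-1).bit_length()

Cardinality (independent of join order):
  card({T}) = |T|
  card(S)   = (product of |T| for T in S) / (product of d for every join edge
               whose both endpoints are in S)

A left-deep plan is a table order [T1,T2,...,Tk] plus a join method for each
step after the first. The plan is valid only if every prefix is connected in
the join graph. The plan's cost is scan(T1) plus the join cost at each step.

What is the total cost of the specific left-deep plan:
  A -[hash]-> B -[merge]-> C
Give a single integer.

87520

step 1: scan A: cost=80, card=80
step 2: join B via hash
    card(P join B) = 80*150/(2) = 6000
    cost = 80 + 2*150*8 + 80 = 2560
step 3: join C via merge
    card(P join C) = 6000*120/(8*3) = 30000
    cost = 2560 + 6000*13 + 120*7 + 6000 + 120 = 87520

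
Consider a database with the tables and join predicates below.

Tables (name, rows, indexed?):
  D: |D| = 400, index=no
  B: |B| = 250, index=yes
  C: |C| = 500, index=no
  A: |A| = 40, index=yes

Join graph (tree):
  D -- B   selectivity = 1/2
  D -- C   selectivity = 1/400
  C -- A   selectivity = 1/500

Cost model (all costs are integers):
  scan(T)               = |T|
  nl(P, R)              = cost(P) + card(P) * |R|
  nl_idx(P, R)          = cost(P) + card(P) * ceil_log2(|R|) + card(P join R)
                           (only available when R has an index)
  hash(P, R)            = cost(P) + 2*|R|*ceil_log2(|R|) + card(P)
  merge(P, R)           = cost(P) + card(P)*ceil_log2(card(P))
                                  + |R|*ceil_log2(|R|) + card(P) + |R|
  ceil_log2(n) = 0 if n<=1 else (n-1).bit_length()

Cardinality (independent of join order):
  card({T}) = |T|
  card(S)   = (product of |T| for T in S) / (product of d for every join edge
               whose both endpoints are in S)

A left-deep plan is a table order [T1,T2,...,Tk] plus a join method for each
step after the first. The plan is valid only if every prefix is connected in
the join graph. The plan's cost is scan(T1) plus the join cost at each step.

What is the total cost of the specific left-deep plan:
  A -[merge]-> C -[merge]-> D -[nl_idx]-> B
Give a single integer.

14920

step 1: scan A: cost=40, card=40
step 2: join C via merge
    card(P join C) = 40*500/(500) = 40
    cost = 40 + 40*6 + 500*9 + 40 + 500 = 5320
step 3: join D via merge
    card(P join D) = 40*400/(400) = 40
    cost = 5320 + 40*6 + 400*9 + 40 + 400 = 9600
step 4: join B via nl_idx
    card(P join B) = 40*250/(2) = 5000
    cost = 9600 + 40*8 + 5000 = 14920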